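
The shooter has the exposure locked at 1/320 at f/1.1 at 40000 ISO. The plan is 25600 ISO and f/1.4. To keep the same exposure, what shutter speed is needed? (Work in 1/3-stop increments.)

1/125s

ISO: 40000 → 32000 → 25600 — 2/3 stop dropped (darker).
Aperture: f/1.1 → f/1.2 → f/1.4 — 2/3 stop smaller aperture (darker).
Net change so far: 1 1/3 stops darker. Offset with the shutter speed: 1/320 → 1/250 → 1/200 → 1/160 → 1/125.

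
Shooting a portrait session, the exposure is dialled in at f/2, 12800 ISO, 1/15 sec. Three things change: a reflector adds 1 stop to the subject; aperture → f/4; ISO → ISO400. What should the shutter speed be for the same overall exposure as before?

Scene light: 1 stop brighter.
Aperture: f/2 → f/2.8 → f/4 — 2 stops narrower (darker).
ISO: 12800 → 6400 → 3200 → 1600 → 800 → 400 — 5 stops lower (darker).
Net so far: 6 stops darker. Shutter speed: 1/15 → 1/8 → 1/4 → 1/2 → 1 → 2 → 4.

4 s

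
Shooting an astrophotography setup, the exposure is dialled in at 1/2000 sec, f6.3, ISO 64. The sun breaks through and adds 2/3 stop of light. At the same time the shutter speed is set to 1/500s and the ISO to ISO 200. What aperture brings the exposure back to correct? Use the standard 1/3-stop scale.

f/29

Scene light: 2/3 stop brighter.
Shutter speed: 1/2000 → 1/1600 → 1/1250 → 1/1000 → 1/800 → 1/640 → 1/500 — 2 stops slower (brighter).
ISO: 64 → 80 → 100 → 125 → 160 → 200 — 1 2/3 stops higher (brighter).
Net so far: 4 1/3 stops brighter. Aperture: f/6.3 → f/7.1 → f/8 → f/9 → f/10 → f/11 → f/13 → f/14 → f/16 → f/18 → f/20 → f/22 → f/25 → f/29.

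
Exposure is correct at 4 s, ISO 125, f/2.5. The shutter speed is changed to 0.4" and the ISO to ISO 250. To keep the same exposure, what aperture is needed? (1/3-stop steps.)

Shutter speed: 4 → 3.2 → 2.5 → 2 → 1.6 → 1.3 → 1 → 0.8 → 0.6 → 0.5 → 0.4 — 3 1/3 stops shorter (darker).
ISO: 125 → 160 → 200 → 250 — 1 stop higher (brighter).
Net change so far: 2 1/3 stops darker. Offset with the aperture: f/2.5 → f/2.2 → f/2 → f/1.8 → f/1.6 → f/1.4 → f/1.2 → f/1.1.

f/1.1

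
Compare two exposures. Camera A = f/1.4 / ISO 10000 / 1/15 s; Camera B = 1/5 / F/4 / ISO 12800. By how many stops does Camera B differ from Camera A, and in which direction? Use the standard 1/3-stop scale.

1 stop darker

Aperture: f/1.4 → f/1.6 → f/1.8 → f/2 → f/2.2 → f/2.5 → f/2.8 → f/3.2 → f/3.5 → f/4 — 3 stops narrower (darker).
Shutter speed: 1/15 → 1/13 → 1/10 → 1/8 → 1/6 → 1/5 — 1 2/3 stops slower (brighter).
ISO: 10000 → 12800 — 1/3 stop higher (brighter).
Net: −3 +1 2/3 +1/3 = −1 stop.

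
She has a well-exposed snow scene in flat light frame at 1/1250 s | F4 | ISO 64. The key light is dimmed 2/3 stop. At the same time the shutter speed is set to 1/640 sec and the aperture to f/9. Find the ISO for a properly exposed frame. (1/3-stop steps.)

ISO 250

Scene light: 2/3 stop darker.
Shutter speed: 1/1250 → 1/1000 → 1/800 → 1/640 — 1 stop slower (brighter).
Aperture: f/4 → f/4.5 → f/5 → f/5.6 → f/6.3 → f/7.1 → f/8 → f/9 — 2 1/3 stops smaller aperture (darker).
Net so far: 2 stops darker. ISO: 64 → 80 → 100 → 125 → 160 → 200 → 250.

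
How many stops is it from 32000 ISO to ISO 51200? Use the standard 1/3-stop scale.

2/3 stop

32000 → 40000 → 51200 — count the steps: 2 third-stops = 2/3 stop.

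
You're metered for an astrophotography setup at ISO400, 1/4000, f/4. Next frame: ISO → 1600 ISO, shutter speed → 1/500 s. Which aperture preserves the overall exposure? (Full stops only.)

f/22

ISO: 400 → 800 → 1600 — 2 stops higher (brighter).
Shutter speed: 1/4000 → 1/2000 → 1/1000 → 1/500 — 3 stops longer (brighter).
Net change so far: 5 stops brighter. Offset with the aperture: f/4 → f/5.6 → f/8 → f/11 → f/16 → f/22.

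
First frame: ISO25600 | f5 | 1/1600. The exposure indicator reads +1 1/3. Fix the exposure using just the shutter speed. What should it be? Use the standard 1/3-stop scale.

Overexposed by 1 1/3 stops → need 1 1/3 stops darker.
Shutter speed: 1/1600 → 1/2000 → 1/2500 → 1/3200 → 1/4000.

1/4000s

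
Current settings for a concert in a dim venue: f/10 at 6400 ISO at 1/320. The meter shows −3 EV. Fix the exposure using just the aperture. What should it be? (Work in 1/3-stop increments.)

Underexposed by 3 stops → need 3 stops brighter.
Aperture: f/10 → f/9 → f/8 → f/7.1 → f/6.3 → f/5.6 → f/5 → f/4.5 → f/4 → f/3.5.

f/3.5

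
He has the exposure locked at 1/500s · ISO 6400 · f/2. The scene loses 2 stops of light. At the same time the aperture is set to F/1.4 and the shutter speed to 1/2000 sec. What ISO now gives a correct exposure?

Scene light: 2 stops darker.
Aperture: f/2 → f/1.4 — 1 stop wider (brighter).
Shutter speed: 1/500 → 1/1000 → 1/2000 — 2 stops shorter (darker).
Net so far: 3 stops darker. ISO: 6400 → 12800 → 25600 → 51200.

ISO 51200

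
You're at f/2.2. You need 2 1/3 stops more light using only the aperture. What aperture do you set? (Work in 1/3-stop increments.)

f/1.0

Aperture: f/2.2 → f/2 → f/1.8 → f/1.6 → f/1.4 → f/1.2 → f/1.1 → f/1.0 — 2 1/3 stops larger aperture (brighter).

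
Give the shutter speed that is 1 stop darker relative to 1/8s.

Shutter speed: 1/8 → 1/15 — 1 stop shorter (darker).

1/15s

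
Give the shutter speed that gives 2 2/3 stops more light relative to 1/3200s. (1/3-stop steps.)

1/500s

Shutter speed: 1/3200 → 1/2500 → 1/2000 → 1/1600 → 1/1250 → 1/1000 → 1/800 → 1/640 → 1/500 — 2 2/3 stops longer (brighter).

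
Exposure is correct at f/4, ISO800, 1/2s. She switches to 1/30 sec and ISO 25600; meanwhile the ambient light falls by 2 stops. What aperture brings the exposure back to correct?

Scene light: 2 stops darker.
Shutter speed: 1/2 → 1/4 → 1/8 → 1/15 → 1/30 — 4 stops shorter (darker).
ISO: 800 → 1600 → 3200 → 6400 → 12800 → 25600 — 5 stops raised (brighter).
Net so far: 1 stop darker. Aperture: f/4 → f/2.8.

f/2.8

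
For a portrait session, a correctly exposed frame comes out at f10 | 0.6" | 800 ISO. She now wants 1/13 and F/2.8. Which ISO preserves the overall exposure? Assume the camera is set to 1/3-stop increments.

Shutter speed: 0.6 → 0.5 → 0.4 → 0.3 → 1/4 → 1/5 → 1/6 → 1/8 → 1/10 → 1/13 — 3 stops faster (darker).
Aperture: f/10 → f/9 → f/8 → f/7.1 → f/6.3 → f/5.6 → f/5 → f/4.5 → f/4 → f/3.5 → f/3.2 → f/2.8 — 3 2/3 stops opened up (brighter).
Net change so far: 2/3 stop brighter. Offset with the ISO: 800 → 640 → 500.

ISO 500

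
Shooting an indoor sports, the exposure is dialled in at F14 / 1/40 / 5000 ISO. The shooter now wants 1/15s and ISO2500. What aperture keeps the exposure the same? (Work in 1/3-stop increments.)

f/16

Shutter speed: 1/40 → 1/30 → 1/25 → 1/20 → 1/15 — 1 1/3 stops longer (brighter).
ISO: 5000 → 4000 → 3200 → 2500 — 1 stop lower (darker).
Net change so far: 1/3 stop brighter. Offset with the aperture: f/14 → f/16.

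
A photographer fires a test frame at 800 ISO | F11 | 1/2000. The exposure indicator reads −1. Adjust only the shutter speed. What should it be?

Underexposed by 1 stop → need 1 stop brighter.
Shutter speed: 1/2000 → 1/1000.

1/1000s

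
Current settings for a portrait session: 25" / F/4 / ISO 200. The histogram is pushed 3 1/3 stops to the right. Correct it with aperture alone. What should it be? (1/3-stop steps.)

f/13

Overexposed by 3 1/3 stops → need 3 1/3 stops darker.
Aperture: f/4 → f/4.5 → f/5 → f/5.6 → f/6.3 → f/7.1 → f/8 → f/9 → f/10 → f/11 → f/13.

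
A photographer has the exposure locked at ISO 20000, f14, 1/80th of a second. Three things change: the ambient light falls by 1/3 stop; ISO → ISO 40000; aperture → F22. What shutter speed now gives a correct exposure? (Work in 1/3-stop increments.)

Scene light: 1/3 stop darker.
ISO: 20000 → 25600 → 32000 → 40000 — 1 stop higher (brighter).
Aperture: f/14 → f/16 → f/18 → f/20 → f/22 — 1 1/3 stops smaller aperture (darker).
Net so far: 2/3 stop darker. Shutter speed: 1/80 → 1/60 → 1/50.

1/50s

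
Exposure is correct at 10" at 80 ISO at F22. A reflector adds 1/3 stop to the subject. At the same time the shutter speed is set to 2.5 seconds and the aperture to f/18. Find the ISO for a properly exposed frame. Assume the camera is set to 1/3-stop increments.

ISO 160

Scene light: 1/3 stop brighter.
Shutter speed: 10 → 8 → 6 → 5 → 4 → 3.2 → 2.5 — 2 stops shorter (darker).
Aperture: f/22 → f/20 → f/18 — 2/3 stop larger aperture (brighter).
Net so far: 1 stop darker. ISO: 80 → 100 → 125 → 160.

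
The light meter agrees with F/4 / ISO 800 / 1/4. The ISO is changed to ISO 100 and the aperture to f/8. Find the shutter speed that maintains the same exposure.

8 s

ISO: 800 → 400 → 200 → 100 — 3 stops lower (darker).
Aperture: f/4 → f/5.6 → f/8 — 2 stops stopped down (darker).
Net change so far: 5 stops darker. Offset with the shutter speed: 1/4 → 1/2 → 1 → 2 → 4 → 8.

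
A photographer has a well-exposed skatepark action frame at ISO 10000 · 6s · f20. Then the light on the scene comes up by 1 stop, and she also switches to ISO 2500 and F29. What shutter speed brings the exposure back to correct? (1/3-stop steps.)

Scene light: 1 stop brighter.
ISO: 10000 → 8000 → 6400 → 5000 → 4000 → 3200 → 2500 — 2 stops lower (darker).
Aperture: f/20 → f/22 → f/25 → f/29 — 1 stop stopped down (darker).
Net so far: 2 stops darker. Shutter speed: 6 → 8 → 10 → 13 → 15 → 20 → 25.

25 s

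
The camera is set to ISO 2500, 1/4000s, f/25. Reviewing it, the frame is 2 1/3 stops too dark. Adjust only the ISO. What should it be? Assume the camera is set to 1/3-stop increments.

ISO 12800

Underexposed by 2 1/3 stops → need 2 1/3 stops brighter.
ISO: 2500 → 3200 → 4000 → 5000 → 6400 → 8000 → 10000 → 12800.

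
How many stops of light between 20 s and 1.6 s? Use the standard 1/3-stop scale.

3 2/3 stops

20 → 15 → 13 → 10 → 8 → 6 → 5 → 4 → 3.2 → 2.5 → 2 → 1.6 — count the steps: 11 third-stops = 3 2/3 stops.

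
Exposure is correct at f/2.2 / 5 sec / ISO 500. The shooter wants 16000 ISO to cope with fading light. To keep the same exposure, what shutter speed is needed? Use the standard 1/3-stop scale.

1/6s

ISO: 500 → 640 → 800 → 1000 → 1250 → 1600 → 2000 → 2500 → 3200 → 4000 → 5000 → 6400 → 8000 → 10000 → 12800 → 16000 — 5 stops higher (brighter).
Need 5 stops darker from the shutter speed: 5 → 4 → 3.2 → 2.5 → 2 → 1.6 → 1.3 → 1 → 0.8 → 0.6 → 0.5 → 0.4 → 0.3 → 1/4 → 1/5 → 1/6.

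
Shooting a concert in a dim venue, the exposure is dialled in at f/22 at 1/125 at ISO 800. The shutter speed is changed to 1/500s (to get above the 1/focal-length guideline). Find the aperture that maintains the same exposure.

f/11

Shutter speed: 1/125 → 1/250 → 1/500 — 2 stops shorter (darker).
Need 2 stops brighter from the aperture: f/22 → f/16 → f/11.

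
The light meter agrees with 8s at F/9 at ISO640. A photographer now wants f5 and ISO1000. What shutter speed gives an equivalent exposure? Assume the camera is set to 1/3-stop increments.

1.6 s

Aperture: f/9 → f/8 → f/7.1 → f/6.3 → f/5.6 → f/5 — 1 2/3 stops larger aperture (brighter).
ISO: 640 → 800 → 1000 — 2/3 stop raised (brighter).
Net change so far: 2 1/3 stops brighter. Offset with the shutter speed: 8 → 6 → 5 → 4 → 3.2 → 2.5 → 2 → 1.6.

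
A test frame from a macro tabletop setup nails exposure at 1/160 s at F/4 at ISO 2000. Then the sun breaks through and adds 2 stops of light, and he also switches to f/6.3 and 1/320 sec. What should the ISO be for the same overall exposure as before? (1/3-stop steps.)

Scene light: 2 stops brighter.
Aperture: f/4 → f/4.5 → f/5 → f/5.6 → f/6.3 — 1 1/3 stops smaller aperture (darker).
Shutter speed: 1/160 → 1/200 → 1/250 → 1/320 — 1 stop faster (darker).
Net so far: 1/3 stop darker. ISO: 2000 → 2500.

ISO 2500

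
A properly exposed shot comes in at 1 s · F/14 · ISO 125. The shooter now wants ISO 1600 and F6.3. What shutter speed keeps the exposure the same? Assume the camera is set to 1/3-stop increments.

ISO: 125 → 160 → 200 → 250 → 320 → 400 → 500 → 640 → 800 → 1000 → 1250 → 1600 — 3 2/3 stops higher (brighter).
Aperture: f/14 → f/13 → f/11 → f/10 → f/9 → f/8 → f/7.1 → f/6.3 — 2 1/3 stops opened up (brighter).
Net change so far: 6 stops brighter. Offset with the shutter speed: 1 → 0.8 → 0.6 → 0.5 → 0.4 → 0.3 → 1/4 → 1/5 → 1/6 → 1/8 → 1/10 → 1/13 → 1/15 → 1/20 → 1/25 → 1/30 → 1/40 → 1/50 → 1/60.

1/60s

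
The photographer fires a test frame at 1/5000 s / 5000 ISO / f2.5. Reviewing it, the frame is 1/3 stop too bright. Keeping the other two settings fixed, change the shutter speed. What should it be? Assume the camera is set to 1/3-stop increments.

Overexposed by 1/3 stop → need 1/3 stop darker.
Shutter speed: 1/5000 → 1/6400.

1/6400s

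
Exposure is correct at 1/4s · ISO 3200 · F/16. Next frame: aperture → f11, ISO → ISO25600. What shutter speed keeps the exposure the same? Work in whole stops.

1/60s

Aperture: f/16 → f/11 — 1 stop larger aperture (brighter).
ISO: 3200 → 6400 → 12800 → 25600 — 3 stops higher (brighter).
Net change so far: 4 stops brighter. Offset with the shutter speed: 1/4 → 1/8 → 1/15 → 1/30 → 1/60.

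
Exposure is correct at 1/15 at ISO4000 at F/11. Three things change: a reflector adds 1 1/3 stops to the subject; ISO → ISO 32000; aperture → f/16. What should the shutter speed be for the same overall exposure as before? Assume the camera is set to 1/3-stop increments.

1/160s

Scene light: 1 1/3 stops brighter.
ISO: 4000 → 5000 → 6400 → 8000 → 10000 → 12800 → 16000 → 20000 → 25600 → 32000 — 3 stops higher (brighter).
Aperture: f/11 → f/13 → f/14 → f/16 — 1 stop stopped down (darker).
Net so far: 3 1/3 stops brighter. Shutter speed: 1/15 → 1/20 → 1/25 → 1/30 → 1/40 → 1/50 → 1/60 → 1/80 → 1/100 → 1/125 → 1/160.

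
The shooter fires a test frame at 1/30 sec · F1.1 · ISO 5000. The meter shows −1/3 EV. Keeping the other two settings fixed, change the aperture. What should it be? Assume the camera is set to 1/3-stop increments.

f/1.0

Underexposed by 1/3 stop → need 1/3 stop brighter.
Aperture: f/1.1 → f/1.0.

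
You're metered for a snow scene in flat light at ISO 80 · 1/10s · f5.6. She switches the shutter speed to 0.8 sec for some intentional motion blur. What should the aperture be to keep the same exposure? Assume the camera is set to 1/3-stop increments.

f/16

Shutter speed: 1/10 → 1/8 → 1/6 → 1/5 → 1/4 → 0.3 → 0.4 → 0.5 → 0.6 → 0.8 — 3 stops slower (brighter).
Need 3 stops darker from the aperture: f/5.6 → f/6.3 → f/7.1 → f/8 → f/9 → f/10 → f/11 → f/13 → f/14 → f/16.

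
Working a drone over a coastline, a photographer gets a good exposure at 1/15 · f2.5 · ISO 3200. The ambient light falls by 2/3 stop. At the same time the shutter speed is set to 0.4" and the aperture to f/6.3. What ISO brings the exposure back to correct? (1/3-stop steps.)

ISO 5000

Scene light: 2/3 stop darker.
Shutter speed: 1/15 → 1/13 → 1/10 → 1/8 → 1/6 → 1/5 → 1/4 → 0.3 → 0.4 — 2 2/3 stops slower (brighter).
Aperture: f/2.5 → f/2.8 → f/3.2 → f/3.5 → f/4 → f/4.5 → f/5 → f/5.6 → f/6.3 — 2 2/3 stops smaller aperture (darker).
Net so far: 2/3 stop darker. ISO: 3200 → 4000 → 5000.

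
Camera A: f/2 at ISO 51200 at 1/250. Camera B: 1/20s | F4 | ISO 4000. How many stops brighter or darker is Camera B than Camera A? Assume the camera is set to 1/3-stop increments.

Aperture: f/2 → f/2.2 → f/2.5 → f/2.8 → f/3.2 → f/3.5 → f/4 — 2 stops narrower (darker).
Shutter speed: 1/250 → 1/200 → 1/160 → 1/125 → 1/100 → 1/80 → 1/60 → 1/50 → 1/40 → 1/30 → 1/25 → 1/20 — 3 2/3 stops longer (brighter).
ISO: 51200 → 40000 → 32000 → 25600 → 20000 → 16000 → 12800 → 10000 → 8000 → 6400 → 5000 → 4000 — 3 2/3 stops lower (darker).
Net: −2 +3 2/3 −3 2/3 = −2 stops.

2 stops darker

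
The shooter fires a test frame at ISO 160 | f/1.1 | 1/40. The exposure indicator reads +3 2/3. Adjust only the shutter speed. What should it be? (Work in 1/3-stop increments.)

Overexposed by 3 2/3 stops → need 3 2/3 stops darker.
Shutter speed: 1/40 → 1/50 → 1/60 → 1/80 → 1/100 → 1/125 → 1/160 → 1/200 → 1/250 → 1/320 → 1/400 → 1/500.

1/500s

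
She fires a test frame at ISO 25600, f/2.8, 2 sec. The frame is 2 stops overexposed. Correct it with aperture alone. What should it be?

f/5.6

Overexposed by 2 stops → need 2 stops darker.
Aperture: f/2.8 → f/4 → f/5.6.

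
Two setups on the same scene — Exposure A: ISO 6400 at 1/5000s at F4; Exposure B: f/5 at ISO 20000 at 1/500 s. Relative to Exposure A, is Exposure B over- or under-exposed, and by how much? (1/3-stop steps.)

4 1/3 stops brighter

Aperture: f/4 → f/4.5 → f/5 — 2/3 stop stopped down (darker).
Shutter speed: 1/5000 → 1/4000 → 1/3200 → 1/2500 → 1/2000 → 1/1600 → 1/1250 → 1/1000 → 1/800 → 1/640 → 1/500 — 3 1/3 stops longer (brighter).
ISO: 6400 → 8000 → 10000 → 12800 → 16000 → 20000 — 1 2/3 stops raised (brighter).
Net: −2/3 +3 1/3 +1 2/3 = +4 1/3 stops.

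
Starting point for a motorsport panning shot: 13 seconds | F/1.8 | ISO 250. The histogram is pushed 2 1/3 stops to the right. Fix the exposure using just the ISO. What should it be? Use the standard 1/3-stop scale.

Overexposed by 2 1/3 stops → need 2 1/3 stops darker.
ISO: 250 → 200 → 160 → 125 → 100 → 80 → 64 → 50.

ISO 50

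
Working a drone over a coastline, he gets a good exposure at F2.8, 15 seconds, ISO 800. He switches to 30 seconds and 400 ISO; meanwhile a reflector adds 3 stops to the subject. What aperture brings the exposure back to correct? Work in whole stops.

f/8

Scene light: 3 stops brighter.
Shutter speed: 15 → 30 — 1 stop longer (brighter).
ISO: 800 → 400 — 1 stop dropped (darker).
Net so far: 3 stops brighter. Aperture: f/2.8 → f/4 → f/5.6 → f/8.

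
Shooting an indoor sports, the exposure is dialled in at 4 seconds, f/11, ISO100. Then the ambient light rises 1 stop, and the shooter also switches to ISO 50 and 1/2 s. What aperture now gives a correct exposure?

Scene light: 1 stop brighter.
ISO: 100 → 50 — 1 stop lower (darker).
Shutter speed: 4 → 2 → 1 → 1/2 — 3 stops faster (darker).
Net so far: 3 stops darker. Aperture: f/11 → f/8 → f/5.6 → f/4.

f/4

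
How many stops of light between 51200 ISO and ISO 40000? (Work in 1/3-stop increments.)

51200 → 40000 — count the steps: 1 third-stops = 1/3 stop.

1/3 stop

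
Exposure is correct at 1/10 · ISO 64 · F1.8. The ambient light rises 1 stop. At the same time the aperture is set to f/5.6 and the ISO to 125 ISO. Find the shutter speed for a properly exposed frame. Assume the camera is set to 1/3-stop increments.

Scene light: 1 stop brighter.
Aperture: f/1.8 → f/2 → f/2.2 → f/2.5 → f/2.8 → f/3.2 → f/3.5 → f/4 → f/4.5 → f/5 → f/5.6 — 3 1/3 stops narrower (darker).
ISO: 64 → 80 → 100 → 125 — 1 stop raised (brighter).
Net so far: 1 1/3 stops darker. Shutter speed: 1/10 → 1/8 → 1/6 → 1/5 → 1/4.

1/4s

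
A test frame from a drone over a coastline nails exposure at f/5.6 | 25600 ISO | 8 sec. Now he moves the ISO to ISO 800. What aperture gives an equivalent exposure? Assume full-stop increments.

f/1.0

ISO: 25600 → 12800 → 6400 → 3200 → 1600 → 800 — 5 stops lower (darker).
Need 5 stops brighter from the aperture: f/5.6 → f/4 → f/2.8 → f/2 → f/1.4 → f/1.0.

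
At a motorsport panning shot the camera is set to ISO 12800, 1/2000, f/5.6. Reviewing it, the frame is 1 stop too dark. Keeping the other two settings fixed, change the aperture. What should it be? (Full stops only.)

Underexposed by 1 stop → need 1 stop brighter.
Aperture: f/5.6 → f/4.

f/4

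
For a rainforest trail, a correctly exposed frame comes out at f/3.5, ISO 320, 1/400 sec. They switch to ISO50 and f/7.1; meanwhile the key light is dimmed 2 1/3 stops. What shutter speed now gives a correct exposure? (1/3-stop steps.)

Scene light: 2 1/3 stops darker.
ISO: 320 → 250 → 200 → 160 → 125 → 100 → 80 → 64 → 50 — 2 2/3 stops lower (darker).
Aperture: f/3.5 → f/4 → f/4.5 → f/5 → f/5.6 → f/6.3 → f/7.1 — 2 stops stopped down (darker).
Net so far: 7 stops darker. Shutter speed: 1/400 → 1/320 → 1/250 → 1/200 → 1/160 → 1/125 → 1/100 → 1/80 → 1/60 → 1/50 → 1/40 → 1/30 → 1/25 → 1/20 → 1/15 → 1/13 → 1/10 → 1/8 → 1/6 → 1/5 → 1/4 → 0.3.

0.3 s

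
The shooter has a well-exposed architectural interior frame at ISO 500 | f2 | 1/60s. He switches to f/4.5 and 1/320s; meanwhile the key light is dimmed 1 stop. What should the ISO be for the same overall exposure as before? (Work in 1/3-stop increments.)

Scene light: 1 stop darker.
Aperture: f/2 → f/2.2 → f/2.5 → f/2.8 → f/3.2 → f/3.5 → f/4 → f/4.5 — 2 1/3 stops stopped down (darker).
Shutter speed: 1/60 → 1/80 → 1/100 → 1/125 → 1/160 → 1/200 → 1/250 → 1/320 — 2 1/3 stops faster (darker).
Net so far: 5 2/3 stops darker. ISO: 500 → 640 → 800 → 1000 → 1250 → 1600 → 2000 → 2500 → 3200 → 4000 → 5000 → 6400 → 8000 → 10000 → 12800 → 16000 → 20000 → 25600.

ISO 25600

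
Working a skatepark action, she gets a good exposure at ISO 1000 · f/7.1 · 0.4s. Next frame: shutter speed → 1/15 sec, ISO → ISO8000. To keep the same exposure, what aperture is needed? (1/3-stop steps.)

f/8

Shutter speed: 0.4 → 0.3 → 1/4 → 1/5 → 1/6 → 1/8 → 1/10 → 1/13 → 1/15 — 2 2/3 stops faster (darker).
ISO: 1000 → 1250 → 1600 → 2000 → 2500 → 3200 → 4000 → 5000 → 6400 → 8000 — 3 stops higher (brighter).
Net change so far: 1/3 stop brighter. Offset with the aperture: f/7.1 → f/8.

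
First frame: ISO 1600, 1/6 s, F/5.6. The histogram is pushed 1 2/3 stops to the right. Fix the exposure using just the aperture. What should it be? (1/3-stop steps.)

Overexposed by 1 2/3 stops → need 1 2/3 stops darker.
Aperture: f/5.6 → f/6.3 → f/7.1 → f/8 → f/9 → f/10.

f/10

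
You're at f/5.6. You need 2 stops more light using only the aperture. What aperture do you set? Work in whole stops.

f/2.8

Aperture: f/5.6 → f/4 → f/2.8 — 2 stops wider (brighter).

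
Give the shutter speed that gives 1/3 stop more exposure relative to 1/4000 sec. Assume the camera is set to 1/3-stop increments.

Shutter speed: 1/4000 → 1/3200 — 1/3 stop longer (brighter).

1/3200s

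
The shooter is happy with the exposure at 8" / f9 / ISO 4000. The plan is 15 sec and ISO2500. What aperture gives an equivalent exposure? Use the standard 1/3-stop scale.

f/10

Shutter speed: 8 → 10 → 13 → 15 — 1 stop slower (brighter).
ISO: 4000 → 3200 → 2500 — 2/3 stop dropped (darker).
Net change so far: 1/3 stop brighter. Offset with the aperture: f/9 → f/10.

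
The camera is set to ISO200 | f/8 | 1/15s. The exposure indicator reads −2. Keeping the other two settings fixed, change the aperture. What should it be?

Underexposed by 2 stops → need 2 stops brighter.
Aperture: f/8 → f/5.6 → f/4.

f/4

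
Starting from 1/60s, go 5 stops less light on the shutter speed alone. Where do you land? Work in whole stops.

Shutter speed: 1/60 → 1/125 → 1/250 → 1/500 → 1/1000 → 1/2000 — 5 stops shorter (darker).

1/2000s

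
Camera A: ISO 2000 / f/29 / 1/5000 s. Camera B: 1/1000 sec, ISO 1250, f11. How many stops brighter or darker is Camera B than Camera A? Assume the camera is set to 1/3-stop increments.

4 1/3 stops brighter

Aperture: f/29 → f/25 → f/22 → f/20 → f/18 → f/16 → f/14 → f/13 → f/11 — 2 2/3 stops larger aperture (brighter).
Shutter speed: 1/5000 → 1/4000 → 1/3200 → 1/2500 → 1/2000 → 1/1600 → 1/1250 → 1/1000 — 2 1/3 stops slower (brighter).
ISO: 2000 → 1600 → 1250 — 2/3 stop dropped (darker).
Net: +2 2/3 +2 1/3 −2/3 = +4 1/3 stops.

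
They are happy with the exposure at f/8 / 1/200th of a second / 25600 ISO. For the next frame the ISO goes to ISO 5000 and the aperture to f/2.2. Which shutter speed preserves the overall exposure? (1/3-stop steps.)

1/500s

ISO: 25600 → 20000 → 16000 → 12800 → 10000 → 8000 → 6400 → 5000 — 2 1/3 stops lower (darker).
Aperture: f/8 → f/7.1 → f/6.3 → f/5.6 → f/5 → f/4.5 → f/4 → f/3.5 → f/3.2 → f/2.8 → f/2.5 → f/2.2 — 3 2/3 stops wider (brighter).
Net change so far: 1 1/3 stops brighter. Offset with the shutter speed: 1/200 → 1/250 → 1/320 → 1/400 → 1/500.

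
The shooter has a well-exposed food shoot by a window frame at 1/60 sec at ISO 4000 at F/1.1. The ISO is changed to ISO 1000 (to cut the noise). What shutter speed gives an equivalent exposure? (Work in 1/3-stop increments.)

ISO: 4000 → 3200 → 2500 → 2000 → 1600 → 1250 → 1000 — 2 stops dropped (darker).
Need 2 stops brighter from the shutter speed: 1/60 → 1/50 → 1/40 → 1/30 → 1/25 → 1/20 → 1/15.

1/15s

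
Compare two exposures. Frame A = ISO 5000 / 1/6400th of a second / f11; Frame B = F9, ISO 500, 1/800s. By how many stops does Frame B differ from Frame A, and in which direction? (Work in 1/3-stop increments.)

Aperture: f/11 → f/10 → f/9 — 2/3 stop larger aperture (brighter).
Shutter speed: 1/6400 → 1/5000 → 1/4000 → 1/3200 → 1/2500 → 1/2000 → 1/1600 → 1/1250 → 1/1000 → 1/800 — 3 stops longer (brighter).
ISO: 5000 → 4000 → 3200 → 2500 → 2000 → 1600 → 1250 → 1000 → 800 → 640 → 500 — 3 1/3 stops lower (darker).
Net: +2/3 +3 −3 1/3 = +1/3 stops.

1/3 stop brighter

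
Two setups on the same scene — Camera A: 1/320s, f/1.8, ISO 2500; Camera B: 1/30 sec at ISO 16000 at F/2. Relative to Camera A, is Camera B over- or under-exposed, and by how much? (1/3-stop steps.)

Aperture: f/1.8 → f/2 — 1/3 stop stopped down (darker).
Shutter speed: 1/320 → 1/250 → 1/200 → 1/160 → 1/125 → 1/100 → 1/80 → 1/60 → 1/50 → 1/40 → 1/30 — 3 1/3 stops longer (brighter).
ISO: 2500 → 3200 → 4000 → 5000 → 6400 → 8000 → 10000 → 12800 → 16000 — 2 2/3 stops raised (brighter).
Net: −1/3 +3 1/3 +2 2/3 = +5 2/3 stops.

5 2/3 stops brighter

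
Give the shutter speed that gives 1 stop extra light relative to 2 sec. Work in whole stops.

Shutter speed: 2 → 4 — 1 stop longer (brighter).

4 s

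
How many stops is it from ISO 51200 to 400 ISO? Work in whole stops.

51200 → 25600 → 12800 → 6400 → 3200 → 1600 → 800 → 400 — count the steps: 7 stops.

7 stops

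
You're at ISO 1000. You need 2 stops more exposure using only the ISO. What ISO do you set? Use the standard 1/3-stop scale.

ISO 4000

ISO: 1000 → 1250 → 1600 → 2000 → 2500 → 3200 → 4000 — 2 stops higher (brighter).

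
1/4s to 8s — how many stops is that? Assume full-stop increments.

5 stops

1/4 → 1/2 → 1 → 2 → 4 → 8 — count the steps: 5 stops.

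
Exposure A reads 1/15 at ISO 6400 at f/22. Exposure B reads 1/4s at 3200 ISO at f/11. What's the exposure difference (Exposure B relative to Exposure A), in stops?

Aperture: f/22 → f/16 → f/11 — 2 stops wider (brighter).
Shutter speed: 1/15 → 1/8 → 1/4 — 2 stops slower (brighter).
ISO: 6400 → 3200 — 1 stop lower (darker).
Net: +2 +2 −1 = +3 stops.

3 stops brighter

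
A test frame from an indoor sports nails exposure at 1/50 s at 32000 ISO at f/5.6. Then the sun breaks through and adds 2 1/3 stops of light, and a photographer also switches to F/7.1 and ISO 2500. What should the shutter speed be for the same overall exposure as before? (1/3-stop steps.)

Scene light: 2 1/3 stops brighter.
Aperture: f/5.6 → f/6.3 → f/7.1 — 2/3 stop narrower (darker).
ISO: 32000 → 25600 → 20000 → 16000 → 12800 → 10000 → 8000 → 6400 → 5000 → 4000 → 3200 → 2500 — 3 2/3 stops dropped (darker).
Net so far: 2 stops darker. Shutter speed: 1/50 → 1/40 → 1/30 → 1/25 → 1/20 → 1/15 → 1/13.

1/13s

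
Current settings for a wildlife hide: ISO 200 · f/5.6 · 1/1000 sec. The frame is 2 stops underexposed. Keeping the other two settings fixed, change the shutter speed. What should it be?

1/250s

Underexposed by 2 stops → need 2 stops brighter.
Shutter speed: 1/1000 → 1/500 → 1/250.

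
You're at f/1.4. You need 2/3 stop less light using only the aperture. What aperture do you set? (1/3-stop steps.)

Aperture: f/1.4 → f/1.6 → f/1.8 — 2/3 stop stopped down (darker).

f/1.8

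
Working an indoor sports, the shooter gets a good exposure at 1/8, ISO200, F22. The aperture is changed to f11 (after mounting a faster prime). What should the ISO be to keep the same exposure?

ISO 50

Aperture: f/22 → f/16 → f/11 — 2 stops opened up (brighter).
Need 2 stops darker from the ISO: 200 → 100 → 50.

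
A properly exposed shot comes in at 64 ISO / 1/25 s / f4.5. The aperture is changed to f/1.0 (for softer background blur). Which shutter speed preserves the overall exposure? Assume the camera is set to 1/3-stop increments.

Aperture: f/4.5 → f/4 → f/3.5 → f/3.2 → f/2.8 → f/2.5 → f/2.2 → f/2 → f/1.8 → f/1.6 → f/1.4 → f/1.2 → f/1.1 → f/1.0 — 4 1/3 stops wider (brighter).
Need 4 1/3 stops darker from the shutter speed: 1/25 → 1/30 → 1/40 → 1/50 → 1/60 → 1/80 → 1/100 → 1/125 → 1/160 → 1/200 → 1/250 → 1/320 → 1/400 → 1/500.

1/500s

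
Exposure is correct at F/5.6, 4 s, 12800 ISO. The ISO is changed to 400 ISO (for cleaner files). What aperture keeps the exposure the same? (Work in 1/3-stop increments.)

f/1.0

ISO: 12800 → 10000 → 8000 → 6400 → 5000 → 4000 → 3200 → 2500 → 2000 → 1600 → 1250 → 1000 → 800 → 640 → 500 → 400 — 5 stops dropped (darker).
Need 5 stops brighter from the aperture: f/5.6 → f/5 → f/4.5 → f/4 → f/3.5 → f/3.2 → f/2.8 → f/2.5 → f/2.2 → f/2 → f/1.8 → f/1.6 → f/1.4 → f/1.2 → f/1.1 → f/1.0.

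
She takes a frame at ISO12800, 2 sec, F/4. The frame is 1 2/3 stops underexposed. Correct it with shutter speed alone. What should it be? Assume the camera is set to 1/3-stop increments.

Underexposed by 1 2/3 stops → need 1 2/3 stops brighter.
Shutter speed: 2 → 2.5 → 3.2 → 4 → 5 → 6.

6 s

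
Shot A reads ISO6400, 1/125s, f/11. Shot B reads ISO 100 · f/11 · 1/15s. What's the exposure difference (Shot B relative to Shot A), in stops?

Aperture: unchanged.
Shutter speed: 1/125 → 1/60 → 1/30 → 1/15 — 3 stops longer (brighter).
ISO: 6400 → 3200 → 1600 → 800 → 400 → 200 → 100 — 6 stops dropped (darker).
Net: +3 −6 = −3 stops.

3 stops darker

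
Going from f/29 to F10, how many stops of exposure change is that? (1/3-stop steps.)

3 stops

f/29 → f/25 → f/22 → f/20 → f/18 → f/16 → f/14 → f/13 → f/11 → f/10 — count the steps: 9 third-stops = 3 stops.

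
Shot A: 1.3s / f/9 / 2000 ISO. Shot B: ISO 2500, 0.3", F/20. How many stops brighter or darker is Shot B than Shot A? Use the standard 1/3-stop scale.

4 stops darker

Aperture: f/9 → f/10 → f/11 → f/13 → f/14 → f/16 → f/18 → f/20 — 2 1/3 stops narrower (darker).
Shutter speed: 1.3 → 1 → 0.8 → 0.6 → 0.5 → 0.4 → 0.3 — 2 stops faster (darker).
ISO: 2000 → 2500 — 1/3 stop raised (brighter).
Net: −2 1/3 −2 +1/3 = −4 stops.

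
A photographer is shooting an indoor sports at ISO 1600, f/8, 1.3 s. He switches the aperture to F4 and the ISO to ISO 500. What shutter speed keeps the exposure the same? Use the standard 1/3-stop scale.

1 s

Aperture: f/8 → f/7.1 → f/6.3 → f/5.6 → f/5 → f/4.5 → f/4 — 2 stops opened up (brighter).
ISO: 1600 → 1250 → 1000 → 800 → 640 → 500 — 1 2/3 stops lower (darker).
Net change so far: 1/3 stop brighter. Offset with the shutter speed: 1.3 → 1.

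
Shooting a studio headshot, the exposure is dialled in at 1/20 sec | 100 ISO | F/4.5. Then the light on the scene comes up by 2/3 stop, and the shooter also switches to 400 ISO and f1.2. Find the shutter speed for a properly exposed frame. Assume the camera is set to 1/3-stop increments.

1/1600s

Scene light: 2/3 stop brighter.
ISO: 100 → 125 → 160 → 200 → 250 → 320 → 400 — 2 stops raised (brighter).
Aperture: f/4.5 → f/4 → f/3.5 → f/3.2 → f/2.8 → f/2.5 → f/2.2 → f/2 → f/1.8 → f/1.6 → f/1.4 → f/1.2 — 3 2/3 stops opened up (brighter).
Net so far: 6 1/3 stops brighter. Shutter speed: 1/20 → 1/25 → 1/30 → 1/40 → 1/50 → 1/60 → 1/80 → 1/100 → 1/125 → 1/160 → 1/200 → 1/250 → 1/320 → 1/400 → 1/500 → 1/640 → 1/800 → 1/1000 → 1/1250 → 1/1600.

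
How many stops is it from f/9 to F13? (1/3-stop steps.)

1 stop

f/9 → f/10 → f/11 → f/13 — count the steps: 3 third-stops = 1 stop.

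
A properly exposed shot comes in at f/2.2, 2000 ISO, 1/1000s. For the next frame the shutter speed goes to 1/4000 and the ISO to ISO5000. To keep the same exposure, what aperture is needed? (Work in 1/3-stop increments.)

f/1.8

Shutter speed: 1/1000 → 1/1250 → 1/1600 → 1/2000 → 1/2500 → 1/3200 → 1/4000 — 2 stops faster (darker).
ISO: 2000 → 2500 → 3200 → 4000 → 5000 — 1 1/3 stops higher (brighter).
Net change so far: 2/3 stop darker. Offset with the aperture: f/2.2 → f/2 → f/1.8.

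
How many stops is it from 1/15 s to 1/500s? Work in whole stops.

1/15 → 1/30 → 1/60 → 1/125 → 1/250 → 1/500 — count the steps: 5 stops.

5 stops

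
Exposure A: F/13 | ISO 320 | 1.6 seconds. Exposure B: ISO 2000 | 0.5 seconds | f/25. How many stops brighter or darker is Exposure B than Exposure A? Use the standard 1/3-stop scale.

Aperture: f/13 → f/14 → f/16 → f/18 → f/20 → f/22 → f/25 — 2 stops smaller aperture (darker).
Shutter speed: 1.6 → 1.3 → 1 → 0.8 → 0.6 → 0.5 — 1 2/3 stops shorter (darker).
ISO: 320 → 400 → 500 → 640 → 800 → 1000 → 1250 → 1600 → 2000 — 2 2/3 stops raised (brighter).
Net: −2 −1 2/3 +2 2/3 = −1 stop.

1 stop darker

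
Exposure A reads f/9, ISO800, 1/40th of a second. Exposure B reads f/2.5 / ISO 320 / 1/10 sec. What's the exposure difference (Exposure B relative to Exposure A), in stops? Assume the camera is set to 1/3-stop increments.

Aperture: f/9 → f/8 → f/7.1 → f/6.3 → f/5.6 → f/5 → f/4.5 → f/4 → f/3.5 → f/3.2 → f/2.8 → f/2.5 — 3 2/3 stops wider (brighter).
Shutter speed: 1/40 → 1/30 → 1/25 → 1/20 → 1/15 → 1/13 → 1/10 — 2 stops slower (brighter).
ISO: 800 → 640 → 500 → 400 → 320 — 1 1/3 stops lower (darker).
Net: +3 2/3 +2 −1 1/3 = +4 1/3 stops.

4 1/3 stops brighter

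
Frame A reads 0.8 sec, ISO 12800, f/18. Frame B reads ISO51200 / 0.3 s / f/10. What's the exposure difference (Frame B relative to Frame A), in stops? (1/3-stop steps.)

2 1/3 stops brighter

Aperture: f/18 → f/16 → f/14 → f/13 → f/11 → f/10 — 1 2/3 stops opened up (brighter).
Shutter speed: 0.8 → 0.6 → 0.5 → 0.4 → 0.3 — 1 1/3 stops shorter (darker).
ISO: 12800 → 16000 → 20000 → 25600 → 32000 → 40000 → 51200 — 2 stops raised (brighter).
Net: +1 2/3 −1 1/3 +2 = +2 1/3 stops.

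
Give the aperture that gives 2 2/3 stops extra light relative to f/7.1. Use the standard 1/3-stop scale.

f/2.8

Aperture: f/7.1 → f/6.3 → f/5.6 → f/5 → f/4.5 → f/4 → f/3.5 → f/3.2 → f/2.8 — 2 2/3 stops opened up (brighter).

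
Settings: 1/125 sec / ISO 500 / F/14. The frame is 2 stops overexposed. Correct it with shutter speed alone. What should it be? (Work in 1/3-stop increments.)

Overexposed by 2 stops → need 2 stops darker.
Shutter speed: 1/125 → 1/160 → 1/200 → 1/250 → 1/320 → 1/400 → 1/500.

1/500s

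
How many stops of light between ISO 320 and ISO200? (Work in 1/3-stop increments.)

320 → 250 → 200 — count the steps: 2 third-stops = 2/3 stop.

2/3 stop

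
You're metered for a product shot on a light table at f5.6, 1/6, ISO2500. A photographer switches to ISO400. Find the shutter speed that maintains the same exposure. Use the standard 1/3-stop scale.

1 s

ISO: 2500 → 2000 → 1600 → 1250 → 1000 → 800 → 640 → 500 → 400 — 2 2/3 stops dropped (darker).
Need 2 2/3 stops brighter from the shutter speed: 1/6 → 1/5 → 1/4 → 0.3 → 0.4 → 0.5 → 0.6 → 0.8 → 1.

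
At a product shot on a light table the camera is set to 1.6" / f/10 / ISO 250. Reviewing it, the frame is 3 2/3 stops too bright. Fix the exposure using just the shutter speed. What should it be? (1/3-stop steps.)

Overexposed by 3 2/3 stops → need 3 2/3 stops darker.
Shutter speed: 1.6 → 1.3 → 1 → 0.8 → 0.6 → 0.5 → 0.4 → 0.3 → 1/4 → 1/5 → 1/6 → 1/8.

1/8s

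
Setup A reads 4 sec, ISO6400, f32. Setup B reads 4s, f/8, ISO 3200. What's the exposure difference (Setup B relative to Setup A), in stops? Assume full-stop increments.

3 stops brighter

Aperture: f/32 → f/22 → f/16 → f/11 → f/8 — 4 stops wider (brighter).
Shutter speed: unchanged.
ISO: 6400 → 3200 — 1 stop dropped (darker).
Net: +4 −1 = +3 stops.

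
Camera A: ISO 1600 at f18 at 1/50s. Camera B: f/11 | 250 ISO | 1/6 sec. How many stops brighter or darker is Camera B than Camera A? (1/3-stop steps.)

Aperture: f/18 → f/16 → f/14 → f/13 → f/11 — 1 1/3 stops larger aperture (brighter).
Shutter speed: 1/50 → 1/40 → 1/30 → 1/25 → 1/20 → 1/15 → 1/13 → 1/10 → 1/8 → 1/6 — 3 stops slower (brighter).
ISO: 1600 → 1250 → 1000 → 800 → 640 → 500 → 400 → 320 → 250 — 2 2/3 stops lower (darker).
Net: +1 1/3 +3 −2 2/3 = +1 2/3 stops.

1 2/3 stops brighter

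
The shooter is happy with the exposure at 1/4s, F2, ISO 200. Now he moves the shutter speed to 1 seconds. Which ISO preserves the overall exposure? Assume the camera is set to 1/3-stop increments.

Shutter speed: 1/4 → 0.3 → 0.4 → 0.5 → 0.6 → 0.8 → 1 — 2 stops longer (brighter).
Need 2 stops darker from the ISO: 200 → 160 → 125 → 100 → 80 → 64 → 50.

ISO 50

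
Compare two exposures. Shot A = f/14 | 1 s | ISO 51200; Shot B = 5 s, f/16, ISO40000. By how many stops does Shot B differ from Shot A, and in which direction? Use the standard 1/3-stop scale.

1 2/3 stops brighter

Aperture: f/14 → f/16 — 1/3 stop narrower (darker).
Shutter speed: 1 → 1.3 → 1.6 → 2 → 2.5 → 3.2 → 4 → 5 — 2 1/3 stops longer (brighter).
ISO: 51200 → 40000 — 1/3 stop lower (darker).
Net: −1/3 +2 1/3 −1/3 = +1 2/3 stops.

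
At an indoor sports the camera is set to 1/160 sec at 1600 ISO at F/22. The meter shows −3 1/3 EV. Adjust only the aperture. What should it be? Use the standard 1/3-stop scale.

Underexposed by 3 1/3 stops → need 3 1/3 stops brighter.
Aperture: f/22 → f/20 → f/18 → f/16 → f/14 → f/13 → f/11 → f/10 → f/9 → f/8 → f/7.1.

f/7.1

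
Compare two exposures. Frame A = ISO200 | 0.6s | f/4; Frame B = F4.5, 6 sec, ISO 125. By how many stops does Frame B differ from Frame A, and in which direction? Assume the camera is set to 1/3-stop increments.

2 1/3 stops brighter

Aperture: f/4 → f/4.5 — 1/3 stop stopped down (darker).
Shutter speed: 0.6 → 0.8 → 1 → 1.3 → 1.6 → 2 → 2.5 → 3.2 → 4 → 5 → 6 — 3 1/3 stops longer (brighter).
ISO: 200 → 160 → 125 — 2/3 stop dropped (darker).
Net: −1/3 +3 1/3 −2/3 = +2 1/3 stops.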